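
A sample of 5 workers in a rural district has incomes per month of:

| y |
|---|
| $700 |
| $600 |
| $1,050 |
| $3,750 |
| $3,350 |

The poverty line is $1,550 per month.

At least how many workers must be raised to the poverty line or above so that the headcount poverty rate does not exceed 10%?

Currently q = 3 of N = 5 are below the line (H = 0.600).
A headcount ratio of at most 10% allows at most ⌊0.10 × 5⌋ = 0 poor workers.
So at least 3 − 0 = 3 must be lifted.

3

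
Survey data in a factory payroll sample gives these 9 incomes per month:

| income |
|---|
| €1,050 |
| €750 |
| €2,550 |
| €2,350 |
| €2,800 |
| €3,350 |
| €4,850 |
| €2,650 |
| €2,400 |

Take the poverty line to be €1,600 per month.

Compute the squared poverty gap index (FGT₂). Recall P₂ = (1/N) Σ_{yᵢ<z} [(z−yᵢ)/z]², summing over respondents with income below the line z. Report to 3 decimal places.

Poor units: €750, €1,050 (q = 2 of N = 9).
Relative gaps: (1600−750)/1600 = 0.5312; (1600−1050)/1600 = 0.3438.
Squared: 0.2822; 0.1182.
Sum = 0.400391; P₂ = 0.400391 / 9 = 0.044.

0.044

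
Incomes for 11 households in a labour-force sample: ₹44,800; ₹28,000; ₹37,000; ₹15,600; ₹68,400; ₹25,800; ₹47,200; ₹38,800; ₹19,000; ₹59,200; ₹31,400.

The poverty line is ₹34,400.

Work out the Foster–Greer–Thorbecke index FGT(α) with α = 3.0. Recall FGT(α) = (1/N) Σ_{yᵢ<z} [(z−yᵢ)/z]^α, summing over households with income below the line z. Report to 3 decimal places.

0.025

Poor units: ₹15,600, ₹19,000, ₹25,800, ₹28,000, ₹31,400 (q = 5 of N = 11).
Normalized shortfalls: (34400−15600)/34400 = 0.5465; (34400−19000)/34400 = 0.4477; (34400−25800)/34400 = 0.2500; (34400−28000)/34400 = 0.1860; (34400−31400)/34400 = 0.0872.
Raised to α = 3.0: 0.16323; 0.08972; 0.01562; 0.00644; 0.00066.
Sum = 0.275677; FGT(3.0) = 0.275677 / 11 = 0.025.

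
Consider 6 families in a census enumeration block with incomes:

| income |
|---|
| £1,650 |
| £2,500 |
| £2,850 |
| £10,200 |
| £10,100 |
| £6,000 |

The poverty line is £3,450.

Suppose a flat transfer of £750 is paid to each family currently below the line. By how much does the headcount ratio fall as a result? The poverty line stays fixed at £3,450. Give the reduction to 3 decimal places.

0.167

Before: below the line — £1,650, £2,500, £2,850; headcount ratio = 0.50000.
After the £750 transfer: below the line — £2,400, £3,250; headcount ratio = 0.33333.
Reduction = 0.50000 − 0.33333 = 0.167.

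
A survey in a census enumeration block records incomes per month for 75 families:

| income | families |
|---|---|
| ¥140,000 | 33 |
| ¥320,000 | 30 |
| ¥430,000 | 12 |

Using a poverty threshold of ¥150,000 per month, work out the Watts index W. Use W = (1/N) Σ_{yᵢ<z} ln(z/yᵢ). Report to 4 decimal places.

0.0304

Below the line: 33×¥140,000 (q = 33 of N = 75).
ln(z/y) terms: ln(150000/140000) = 0.0690 (×33).
W = 2.276765 / 75 = 0.0304.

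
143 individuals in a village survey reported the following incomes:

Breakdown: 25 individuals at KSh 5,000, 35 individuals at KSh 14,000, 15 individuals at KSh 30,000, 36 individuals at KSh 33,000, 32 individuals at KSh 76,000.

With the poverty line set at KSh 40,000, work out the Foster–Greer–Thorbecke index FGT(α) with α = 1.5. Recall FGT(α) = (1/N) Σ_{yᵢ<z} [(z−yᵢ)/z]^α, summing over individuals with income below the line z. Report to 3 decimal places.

0.303

Below z: 25×KSh 5,000, 35×KSh 14,000, 15×KSh 30,000, 36×KSh 33,000 (q = 111 of N = 143).
Relative gaps: (40000−5000)/40000 = 0.8750 (×25); (40000−14000)/40000 = 0.6500 (×35); (40000−30000)/40000 = 0.2500 (×15); (40000−33000)/40000 = 0.1750 (×36).
Raised to α = 1.5: 0.81849 (×25); 0.52405 (×35); 0.12500 (×15); 0.07321 (×36).
Sum = 43.314304; FGT(1.5) = 43.314304 / 143 = 0.303.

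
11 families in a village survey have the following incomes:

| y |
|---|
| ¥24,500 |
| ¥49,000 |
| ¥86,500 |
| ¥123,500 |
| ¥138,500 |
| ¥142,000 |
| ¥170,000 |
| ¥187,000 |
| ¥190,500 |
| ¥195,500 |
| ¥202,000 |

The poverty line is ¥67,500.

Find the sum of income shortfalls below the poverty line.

¥61,500

Below the line: ¥24,500, ¥49,000 (q = 2 of N = 11).
Individual gaps: 67500−24500 = 43000; 67500−49000 = 18500.
Aggregate gap = ¥61,500.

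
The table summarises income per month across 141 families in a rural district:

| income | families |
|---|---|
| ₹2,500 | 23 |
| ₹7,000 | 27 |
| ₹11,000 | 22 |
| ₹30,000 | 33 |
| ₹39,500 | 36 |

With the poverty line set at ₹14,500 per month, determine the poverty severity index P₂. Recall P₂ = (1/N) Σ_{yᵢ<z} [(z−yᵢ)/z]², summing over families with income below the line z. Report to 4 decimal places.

0.1720

Poor units: 23×₹2,500, 27×₹7,000, 22×₹11,000 (q = 72 of N = 141).
Gap ratios (z−y)/z: (14500−2500)/14500 = 0.8276 (×23); (14500−7000)/14500 = 0.5172 (×27); (14500−11000)/14500 = 0.2414 (×22).
Squared: 0.6849 (×23); 0.2675 (×27); 0.0583 (×22).
Sum = 24.258026; P₂ = 24.258026 / 141 = 0.1720.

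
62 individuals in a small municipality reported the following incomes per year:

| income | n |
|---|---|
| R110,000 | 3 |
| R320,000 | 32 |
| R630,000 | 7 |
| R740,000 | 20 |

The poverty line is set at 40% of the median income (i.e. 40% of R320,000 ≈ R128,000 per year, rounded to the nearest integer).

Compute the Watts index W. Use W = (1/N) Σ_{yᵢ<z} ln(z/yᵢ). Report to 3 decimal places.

0.007

Below the line: 3×R110,000 (q = 3 of N = 62).
Log shortfalls: ln(128000/110000) = 0.1515 (×3).
W = 0.454650 / 62 = 0.007.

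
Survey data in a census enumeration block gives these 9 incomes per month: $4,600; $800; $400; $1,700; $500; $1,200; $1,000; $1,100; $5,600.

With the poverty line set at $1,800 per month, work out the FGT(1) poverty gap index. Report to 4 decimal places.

Below z: $400, $500, $800, $1,000, $1,100, $1,200, $1,700 (q = 7 of N = 9).
Relative gaps: (1800−400)/1800 = 0.7778; (1800−500)/1800 = 0.7222; (1800−800)/1800 = 0.5556; (1800−1000)/1800 = 0.4444; (1800−1100)/1800 = 0.3889; (1800−1200)/1800 = 0.3333; (1800−1700)/1800 = 0.0556.
Sum of shortfalls = 3.277778; P₁ averages over all N: 3.277778 / 9 = 0.3642.

0.3642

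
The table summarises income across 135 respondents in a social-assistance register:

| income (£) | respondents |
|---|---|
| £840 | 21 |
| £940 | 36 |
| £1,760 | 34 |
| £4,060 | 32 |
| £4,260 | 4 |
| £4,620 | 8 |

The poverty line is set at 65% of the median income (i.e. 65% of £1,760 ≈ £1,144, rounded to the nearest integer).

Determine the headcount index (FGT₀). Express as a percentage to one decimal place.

57 of the 135 respondents have income below £1,144.
H = 57/135 = 42.2%.

42.2%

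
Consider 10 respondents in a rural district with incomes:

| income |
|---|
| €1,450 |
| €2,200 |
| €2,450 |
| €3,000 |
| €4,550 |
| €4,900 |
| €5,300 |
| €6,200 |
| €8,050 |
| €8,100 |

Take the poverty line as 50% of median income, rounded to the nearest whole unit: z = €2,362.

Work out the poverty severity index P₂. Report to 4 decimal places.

0.0154

Poor units: €1,450, €2,200 (q = 2 of N = 10).
Normalized shortfalls: (2362−1450)/2362 = 0.3861; (2362−2200)/2362 = 0.0686.
Squared: 0.1491; 0.0047.
Sum = 0.153788; P₂ = 0.153788 / 10 = 0.0154.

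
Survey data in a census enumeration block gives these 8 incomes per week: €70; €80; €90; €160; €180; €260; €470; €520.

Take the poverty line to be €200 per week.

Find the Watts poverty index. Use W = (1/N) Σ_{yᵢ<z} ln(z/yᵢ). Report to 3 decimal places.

0.387

Poor units: €70, €80, €90, €160, €180 (q = 5 of N = 8).
Log gaps: ln(200/70) = 1.0498; ln(200/80) = 0.9163; ln(200/90) = 0.7985; ln(200/160) = 0.2231; ln(200/180) = 0.1054.
W = 3.093125 / 8 = 0.387.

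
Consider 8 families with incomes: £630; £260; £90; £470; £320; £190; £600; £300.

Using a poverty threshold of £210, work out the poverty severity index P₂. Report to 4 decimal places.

Below the line: £90, £190 (q = 2 of N = 8).
Gap ratios (z−y)/z: (210−90)/210 = 0.5714; (210−190)/210 = 0.0952.
Squared: 0.3265; 0.0091.
Sum = 0.335601; P₂ = 0.335601 / 8 = 0.0420.

0.0420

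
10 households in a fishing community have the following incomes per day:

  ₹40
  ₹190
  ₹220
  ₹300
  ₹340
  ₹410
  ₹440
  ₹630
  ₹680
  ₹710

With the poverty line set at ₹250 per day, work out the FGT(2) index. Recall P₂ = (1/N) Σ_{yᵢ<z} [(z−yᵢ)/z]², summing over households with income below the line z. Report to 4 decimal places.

Incomes under z: ₹40, ₹190, ₹220 (q = 3 of N = 10).
Shortfall ratios: (250−40)/250 = 0.8400; (250−190)/250 = 0.2400; (250−220)/250 = 0.1200.
Squared: 0.7056; 0.0576; 0.0144.
Sum = 0.777600; P₂ = 0.777600 / 10 = 0.0778.

0.0778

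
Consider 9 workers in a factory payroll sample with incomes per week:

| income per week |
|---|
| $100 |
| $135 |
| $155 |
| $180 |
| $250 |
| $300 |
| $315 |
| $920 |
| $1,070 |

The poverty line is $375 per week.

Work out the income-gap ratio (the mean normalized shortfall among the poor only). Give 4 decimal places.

Incomes under z: $100, $135, $155, $180, $250, $300, $315 (q = 7 of N = 9).
Shortfall ratios (z−y)/z: 0.7333, 0.6400, 0.5867, 0.5200, 0.3333, 0.2000, 0.1600; sum = 3.173333.
The income-gap ratio divides by q (the poor only): 3.173333 / 7 = 0.4533.

0.4533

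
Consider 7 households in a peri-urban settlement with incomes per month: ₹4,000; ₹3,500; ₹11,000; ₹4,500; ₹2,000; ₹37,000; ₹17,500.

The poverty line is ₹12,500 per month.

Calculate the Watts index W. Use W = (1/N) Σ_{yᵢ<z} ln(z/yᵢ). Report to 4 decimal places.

0.7706

Below the line: ₹2,000, ₹3,500, ₹4,000, ₹4,500, ₹11,000 (q = 5 of N = 7).
Log shortfalls: ln(12500/2000) = 1.8326; ln(12500/3500) = 1.2730; ln(12500/4000) = 1.1394; ln(12500/4500) = 1.0217; ln(12500/11000) = 0.1278.
W = 5.394466 / 7 = 0.7706.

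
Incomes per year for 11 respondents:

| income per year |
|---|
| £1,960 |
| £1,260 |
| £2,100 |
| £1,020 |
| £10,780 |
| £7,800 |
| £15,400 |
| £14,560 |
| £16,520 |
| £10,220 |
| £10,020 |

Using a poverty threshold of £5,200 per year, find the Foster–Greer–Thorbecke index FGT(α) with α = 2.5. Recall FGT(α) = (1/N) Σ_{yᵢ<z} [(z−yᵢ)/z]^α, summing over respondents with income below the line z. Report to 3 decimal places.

Poor units: £1,020, £1,260, £1,960, £2,100 (q = 4 of N = 11).
Relative gaps: (5200−1020)/5200 = 0.8038; (5200−1260)/5200 = 0.7577; (5200−1960)/5200 = 0.6231; (5200−2100)/5200 = 0.5962.
Raised to α = 2.5: 0.57934; 0.49973; 0.30645; 0.27441.
Sum = 1.659918; FGT(2.5) = 1.659918 / 11 = 0.151.

0.151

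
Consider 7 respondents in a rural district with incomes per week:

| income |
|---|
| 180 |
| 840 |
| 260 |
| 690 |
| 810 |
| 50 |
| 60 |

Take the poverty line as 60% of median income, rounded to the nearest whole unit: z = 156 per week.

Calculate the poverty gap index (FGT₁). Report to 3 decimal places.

Below the line: 50, 60 (q = 2 of N = 7).
Gap ratios (z−y)/z: (156−50)/156 = 0.6795; (156−60)/156 = 0.6154.
Sum of shortfalls = 1.294872; P₁ averages over all N: 1.294872 / 7 = 0.185.

0.185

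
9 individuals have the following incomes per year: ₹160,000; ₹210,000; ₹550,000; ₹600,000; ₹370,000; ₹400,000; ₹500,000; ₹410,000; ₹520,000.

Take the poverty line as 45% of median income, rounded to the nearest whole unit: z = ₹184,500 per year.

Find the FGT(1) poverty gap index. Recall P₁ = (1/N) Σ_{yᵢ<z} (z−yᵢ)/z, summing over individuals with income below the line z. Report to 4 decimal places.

Below the line: ₹160,000 (q = 1 of N = 9).
Shortfall ratios: (184500−160000)/184500 = 0.1328.
Sum of shortfalls = 0.132791; P₁ averages over all N: 0.132791 / 9 = 0.0148.

0.0148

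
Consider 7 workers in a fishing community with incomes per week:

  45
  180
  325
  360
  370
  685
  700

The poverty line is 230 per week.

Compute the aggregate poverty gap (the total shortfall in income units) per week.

235

Incomes under z: 45, 180 (q = 2 of N = 7).
Individual gaps: 230−45 = 185; 230−180 = 50.
Aggregate gap = 235.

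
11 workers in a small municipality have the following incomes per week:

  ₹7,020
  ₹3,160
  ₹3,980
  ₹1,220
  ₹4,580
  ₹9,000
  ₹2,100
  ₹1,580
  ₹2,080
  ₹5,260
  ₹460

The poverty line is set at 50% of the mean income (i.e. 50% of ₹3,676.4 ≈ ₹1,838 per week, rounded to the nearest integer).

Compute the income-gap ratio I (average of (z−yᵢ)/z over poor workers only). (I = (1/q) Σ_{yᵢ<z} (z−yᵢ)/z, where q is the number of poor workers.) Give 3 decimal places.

Incomes under z: ₹460, ₹1,220, ₹1,580 (q = 3 of N = 11).
Relative gaps: 0.7497, 0.3362, 0.1404; sum = 1.226333.
I averages over the q = 3 poor units only: 1.226333 / 3 = 0.409.

0.409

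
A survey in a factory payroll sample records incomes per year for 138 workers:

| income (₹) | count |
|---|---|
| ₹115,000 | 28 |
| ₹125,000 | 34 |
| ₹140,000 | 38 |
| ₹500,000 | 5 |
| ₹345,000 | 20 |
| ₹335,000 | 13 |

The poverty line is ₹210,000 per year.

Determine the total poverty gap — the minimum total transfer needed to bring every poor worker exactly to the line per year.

₹8,210,000

Below the line: 28×₹115,000, 34×₹125,000, 38×₹140,000 (q = 100 of N = 138).
Individual gaps: 28×(210000−115000) = 2660000; 34×(210000−125000) = 2890000; 38×(210000−140000) = 2660000.
Aggregate gap = ₹8,210,000.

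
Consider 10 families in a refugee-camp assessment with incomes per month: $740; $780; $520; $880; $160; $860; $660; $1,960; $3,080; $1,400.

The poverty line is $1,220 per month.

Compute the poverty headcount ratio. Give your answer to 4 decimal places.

0.7000

7 of the 10 families have income below $1,220.
H = 7/10 = 0.7000.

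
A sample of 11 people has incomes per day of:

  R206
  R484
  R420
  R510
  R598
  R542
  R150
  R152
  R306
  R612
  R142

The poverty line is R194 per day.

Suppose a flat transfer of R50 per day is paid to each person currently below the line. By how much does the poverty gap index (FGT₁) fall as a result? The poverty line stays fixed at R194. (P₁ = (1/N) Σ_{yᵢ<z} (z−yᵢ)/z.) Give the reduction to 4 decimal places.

0.0637

Before: below the line — R142, R150, R152; poverty gap index (FGT₁) = 0.064667.
After the R50 transfer: below the line — R192; poverty gap index (FGT₁) = 0.000937.
Reduction = 0.064667 − 0.000937 = 0.0637.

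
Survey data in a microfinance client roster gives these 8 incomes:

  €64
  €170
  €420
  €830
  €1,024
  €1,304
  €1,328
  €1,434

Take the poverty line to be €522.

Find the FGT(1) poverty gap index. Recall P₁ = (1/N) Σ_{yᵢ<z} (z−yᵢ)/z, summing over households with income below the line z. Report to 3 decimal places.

0.218

Poor units: €64, €170, €420 (q = 3 of N = 8).
Gap ratios (z−y)/z: (522−64)/522 = 0.8774; (522−170)/522 = 0.6743; (522−420)/522 = 0.1954.
Sum of shortfalls = 1.747126; P₁ averages over all N: 1.747126 / 8 = 0.218.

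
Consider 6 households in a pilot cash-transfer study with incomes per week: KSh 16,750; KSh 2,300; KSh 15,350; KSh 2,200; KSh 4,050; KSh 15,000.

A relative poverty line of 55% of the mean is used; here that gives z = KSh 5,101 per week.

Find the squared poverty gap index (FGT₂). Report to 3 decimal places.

0.111

Below the line: KSh 2,200, KSh 2,300, KSh 4,050 (q = 3 of N = 6).
Normalized shortfalls: (5101−2200)/5101 = 0.5687; (5101−2300)/5101 = 0.5491; (5101−4050)/5101 = 0.2060.
Squared: 0.3234; 0.3015; 0.0425.
Sum = 0.667405; P₂ = 0.667405 / 6 = 0.111.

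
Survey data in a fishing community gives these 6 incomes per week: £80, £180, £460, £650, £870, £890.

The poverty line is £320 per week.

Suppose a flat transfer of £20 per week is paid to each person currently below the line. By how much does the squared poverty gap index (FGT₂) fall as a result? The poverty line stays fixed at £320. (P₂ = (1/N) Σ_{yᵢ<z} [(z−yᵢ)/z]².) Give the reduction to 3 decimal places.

Before: below the line — £80, £180; squared poverty gap index (FGT₂) = 0.12565.
After the £20 transfer: below the line — £100, £200; squared poverty gap index (FGT₂) = 0.10221.
Reduction = 0.12565 − 0.10221 = 0.023.

0.023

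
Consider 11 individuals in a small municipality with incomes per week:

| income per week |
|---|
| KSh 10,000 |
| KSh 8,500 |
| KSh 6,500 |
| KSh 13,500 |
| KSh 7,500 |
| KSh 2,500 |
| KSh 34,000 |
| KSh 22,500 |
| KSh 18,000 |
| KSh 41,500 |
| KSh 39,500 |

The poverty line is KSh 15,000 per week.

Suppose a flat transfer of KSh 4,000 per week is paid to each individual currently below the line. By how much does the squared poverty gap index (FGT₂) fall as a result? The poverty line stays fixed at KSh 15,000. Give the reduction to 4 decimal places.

Before: below the line — KSh 2,500, KSh 6,500, KSh 7,500, KSh 8,500, KSh 10,000, KSh 13,500; squared poverty gap index (FGT₂) = 0.143131.
After the KSh 4,000 transfer: below the line — KSh 6,500, KSh 10,500, KSh 11,500, KSh 12,500, KSh 14,000; squared poverty gap index (FGT₂) = 0.045253.
Reduction = 0.143131 − 0.045253 = 0.0979.

0.0979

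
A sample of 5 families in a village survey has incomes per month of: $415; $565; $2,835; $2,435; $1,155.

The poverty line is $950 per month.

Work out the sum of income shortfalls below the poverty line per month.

Below z: $415, $565 (q = 2 of N = 5).
Individual gaps: 950−415 = 535; 950−565 = 385.
Aggregate gap = $920.

$920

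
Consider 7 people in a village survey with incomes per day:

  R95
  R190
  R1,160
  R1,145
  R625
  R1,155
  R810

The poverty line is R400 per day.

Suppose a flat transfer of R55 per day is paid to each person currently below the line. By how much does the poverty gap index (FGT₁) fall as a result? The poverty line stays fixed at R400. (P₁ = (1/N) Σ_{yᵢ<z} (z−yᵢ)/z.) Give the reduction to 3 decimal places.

Before: below the line — R95, R190; poverty gap index (FGT₁) = 0.18393.
After the R55 transfer: below the line — R150, R245; poverty gap index (FGT₁) = 0.14464.
Reduction = 0.18393 − 0.14464 = 0.039.

0.039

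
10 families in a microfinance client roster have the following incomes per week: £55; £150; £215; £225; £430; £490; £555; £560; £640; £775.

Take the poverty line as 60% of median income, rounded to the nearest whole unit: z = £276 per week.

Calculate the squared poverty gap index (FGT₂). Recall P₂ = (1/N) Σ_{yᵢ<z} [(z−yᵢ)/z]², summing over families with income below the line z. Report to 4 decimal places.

0.0933

Incomes under z: £55, £150, £215, £225 (q = 4 of N = 10).
Normalized shortfalls: (276−55)/276 = 0.8007; (276−150)/276 = 0.4565; (276−215)/276 = 0.2210; (276−225)/276 = 0.1848.
Squared: 0.6412; 0.2084; 0.0488; 0.0341.
Sum = 0.932564; P₂ = 0.932564 / 10 = 0.0933.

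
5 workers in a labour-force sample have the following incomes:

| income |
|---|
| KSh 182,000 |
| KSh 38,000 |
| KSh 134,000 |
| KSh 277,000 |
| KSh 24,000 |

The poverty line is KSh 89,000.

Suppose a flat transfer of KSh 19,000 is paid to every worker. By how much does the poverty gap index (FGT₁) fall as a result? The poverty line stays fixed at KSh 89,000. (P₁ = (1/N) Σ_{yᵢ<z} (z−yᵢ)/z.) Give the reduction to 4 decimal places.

Before: below the line — KSh 24,000, KSh 38,000; poverty gap index (FGT₁) = 0.260674.
After the KSh 19,000 transfer: below the line — KSh 43,000, KSh 57,000; poverty gap index (FGT₁) = 0.175281.
Reduction = 0.260674 − 0.175281 = 0.0854.

0.0854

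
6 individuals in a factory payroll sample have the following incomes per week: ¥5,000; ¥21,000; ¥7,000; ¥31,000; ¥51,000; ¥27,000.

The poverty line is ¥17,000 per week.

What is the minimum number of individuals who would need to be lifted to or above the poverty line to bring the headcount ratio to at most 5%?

Currently q = 2 of N = 6 are below the line (H = 0.333).
A headcount ratio of at most 5% allows at most ⌊0.05 × 6⌋ = 0 poor individuals.
So at least 2 − 0 = 2 must be lifted.

2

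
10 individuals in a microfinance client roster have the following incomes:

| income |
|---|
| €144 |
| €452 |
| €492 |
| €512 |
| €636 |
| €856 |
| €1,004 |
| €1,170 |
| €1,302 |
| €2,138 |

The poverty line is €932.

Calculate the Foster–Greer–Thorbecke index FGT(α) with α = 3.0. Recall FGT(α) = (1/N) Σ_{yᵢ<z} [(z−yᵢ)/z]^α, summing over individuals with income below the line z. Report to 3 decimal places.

Below z: €144, €452, €492, €512, €636, €856 (q = 6 of N = 10).
Normalized shortfalls: (932−144)/932 = 0.8455; (932−452)/932 = 0.5150; (932−492)/932 = 0.4721; (932−512)/932 = 0.4506; (932−636)/932 = 0.3176; (932−856)/932 = 0.0815.
Raised to α = 3.0: 0.60441; 0.13661; 0.10522; 0.09152; 0.03204; 0.00054.
Sum = 0.970334; FGT(3.0) = 0.970334 / 10 = 0.097.

0.097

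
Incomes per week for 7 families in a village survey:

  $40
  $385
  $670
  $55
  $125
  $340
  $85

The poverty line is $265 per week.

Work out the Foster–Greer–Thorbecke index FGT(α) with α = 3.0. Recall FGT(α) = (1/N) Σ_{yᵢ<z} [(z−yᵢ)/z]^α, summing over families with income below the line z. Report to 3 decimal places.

0.224

Below z: $40, $55, $85, $125 (q = 4 of N = 7).
Gap ratios (z−y)/z: (265−40)/265 = 0.8491; (265−55)/265 = 0.7925; (265−85)/265 = 0.6792; (265−125)/265 = 0.5283.
Raised to α = 3.0: 0.61208; 0.49765; 0.31339; 0.14745.
Sum = 1.570565; FGT(3.0) = 1.570565 / 7 = 0.224.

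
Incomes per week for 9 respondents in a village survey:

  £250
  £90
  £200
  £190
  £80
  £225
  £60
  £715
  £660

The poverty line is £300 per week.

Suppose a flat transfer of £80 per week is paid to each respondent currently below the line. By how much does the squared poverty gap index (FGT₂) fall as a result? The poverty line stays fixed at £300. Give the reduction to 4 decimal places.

Before: below the line — £60, £80, £90, £190, £200, £225, £250; squared poverty gap index (FGT₂) = 0.222623.
After the £80 transfer: below the line — £140, £160, £170, £270, £280; squared poverty gap index (FGT₂) = 0.078272.
Reduction = 0.222623 − 0.078272 = 0.1444.

0.1444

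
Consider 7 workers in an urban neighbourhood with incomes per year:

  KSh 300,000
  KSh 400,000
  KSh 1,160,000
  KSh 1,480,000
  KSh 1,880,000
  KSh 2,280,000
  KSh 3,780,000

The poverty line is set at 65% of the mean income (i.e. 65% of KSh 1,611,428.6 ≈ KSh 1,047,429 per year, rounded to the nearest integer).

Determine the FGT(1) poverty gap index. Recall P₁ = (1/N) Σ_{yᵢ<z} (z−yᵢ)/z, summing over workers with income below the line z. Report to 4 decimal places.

Below z: KSh 300,000, KSh 400,000 (q = 2 of N = 7).
Shortfall ratios: (1047429−300000)/1047429 = 0.7136; (1047429−400000)/1047429 = 0.6181.
Sum of shortfalls = 1.331697; P₁ averages over all N: 1.331697 / 7 = 0.1902.

0.1902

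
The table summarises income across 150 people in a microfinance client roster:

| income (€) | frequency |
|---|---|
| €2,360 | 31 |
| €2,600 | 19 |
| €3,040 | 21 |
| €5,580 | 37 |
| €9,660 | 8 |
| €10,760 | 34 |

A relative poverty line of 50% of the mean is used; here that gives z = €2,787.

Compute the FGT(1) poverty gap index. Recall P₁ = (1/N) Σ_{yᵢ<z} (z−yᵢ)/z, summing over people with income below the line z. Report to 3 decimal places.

0.040

Poor units: 31×€2,360, 19×€2,600 (q = 50 of N = 150).
Gap ratios (z−y)/z: (2787−2360)/2787 = 0.1532 (×31); (2787−2600)/2787 = 0.0671 (×19).
Sum of shortfalls = 6.024399; P₁ averages over all N: 6.024399 / 150 = 0.040.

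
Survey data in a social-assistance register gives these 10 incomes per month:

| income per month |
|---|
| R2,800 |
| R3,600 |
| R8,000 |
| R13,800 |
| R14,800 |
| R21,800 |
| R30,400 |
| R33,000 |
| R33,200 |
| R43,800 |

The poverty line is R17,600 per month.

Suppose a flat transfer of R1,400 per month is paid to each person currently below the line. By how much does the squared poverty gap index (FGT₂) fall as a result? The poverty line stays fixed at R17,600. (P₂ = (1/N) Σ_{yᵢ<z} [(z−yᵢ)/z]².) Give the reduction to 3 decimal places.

0.038

Before: below the line — R2,800, R3,600, R8,000, R13,800, R14,800; squared poverty gap index (FGT₂) = 0.17093.
After the R1,400 transfer: below the line — R4,200, R5,000, R9,400, R15,200, R16,200; squared poverty gap index (FGT₂) = 0.13342.
Reduction = 0.17093 − 0.13342 = 0.038.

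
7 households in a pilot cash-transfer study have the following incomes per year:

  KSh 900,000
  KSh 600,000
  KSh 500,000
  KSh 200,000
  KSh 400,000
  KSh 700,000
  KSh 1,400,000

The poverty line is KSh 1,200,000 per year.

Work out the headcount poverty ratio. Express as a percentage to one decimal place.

85.7%

6 of the 7 households have income below KSh 1,200,000.
H = 6/7 = 85.7%.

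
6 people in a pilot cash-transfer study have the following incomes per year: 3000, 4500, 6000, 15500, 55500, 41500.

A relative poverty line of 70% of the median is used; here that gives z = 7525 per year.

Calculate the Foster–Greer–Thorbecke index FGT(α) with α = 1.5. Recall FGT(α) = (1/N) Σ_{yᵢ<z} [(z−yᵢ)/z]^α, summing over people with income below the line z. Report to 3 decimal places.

0.135

Poor units: 3000, 4500, 6000 (q = 3 of N = 6).
Relative gaps: (7525−3000)/7525 = 0.6013; (7525−4500)/7525 = 0.4020; (7525−6000)/7525 = 0.2027.
Raised to α = 1.5: 0.46630; 0.25488; 0.09123.
Sum = 0.812410; FGT(1.5) = 0.812410 / 6 = 0.135.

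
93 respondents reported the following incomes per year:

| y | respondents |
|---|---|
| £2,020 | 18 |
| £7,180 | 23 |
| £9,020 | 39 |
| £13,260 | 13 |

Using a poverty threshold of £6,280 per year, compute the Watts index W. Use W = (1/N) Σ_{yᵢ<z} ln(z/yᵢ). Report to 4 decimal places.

0.2195

Incomes under z: 18×£2,020 (q = 18 of N = 93).
Log shortfalls: ln(6280/2020) = 1.1343 (×18).
W = 20.416904 / 93 = 0.2195.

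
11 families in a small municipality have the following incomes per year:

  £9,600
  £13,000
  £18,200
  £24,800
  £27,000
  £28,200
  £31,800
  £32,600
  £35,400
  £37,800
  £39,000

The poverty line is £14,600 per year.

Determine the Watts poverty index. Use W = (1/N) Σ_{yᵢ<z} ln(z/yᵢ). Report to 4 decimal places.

0.0487

Poor units: £9,600, £13,000 (q = 2 of N = 11).
Log shortfalls: ln(14600/9600) = 0.4193; ln(14600/13000) = 0.1161.
W = 0.535331 / 11 = 0.0487.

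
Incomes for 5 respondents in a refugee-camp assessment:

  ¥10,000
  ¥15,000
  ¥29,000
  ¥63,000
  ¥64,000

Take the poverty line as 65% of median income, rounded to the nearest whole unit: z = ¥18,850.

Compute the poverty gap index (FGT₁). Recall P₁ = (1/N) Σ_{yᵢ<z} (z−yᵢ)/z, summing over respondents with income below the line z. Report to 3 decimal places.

0.135

Incomes under z: ¥10,000, ¥15,000 (q = 2 of N = 5).
Relative gaps: (18850−10000)/18850 = 0.4695; (18850−15000)/18850 = 0.2042.
Sum of shortfalls = 0.673740; P₁ averages over all N: 0.673740 / 5 = 0.135.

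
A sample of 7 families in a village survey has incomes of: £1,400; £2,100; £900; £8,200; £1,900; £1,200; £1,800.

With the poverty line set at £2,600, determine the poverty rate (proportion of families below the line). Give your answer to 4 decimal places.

6 of the 7 families have income below £2,600.
H = 6/7 = 0.8571.

0.8571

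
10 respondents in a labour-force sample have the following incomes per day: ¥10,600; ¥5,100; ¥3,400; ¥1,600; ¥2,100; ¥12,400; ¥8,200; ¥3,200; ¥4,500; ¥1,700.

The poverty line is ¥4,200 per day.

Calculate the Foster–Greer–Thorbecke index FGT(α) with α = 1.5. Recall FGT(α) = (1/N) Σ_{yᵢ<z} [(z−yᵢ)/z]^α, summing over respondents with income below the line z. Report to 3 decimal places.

0.150

Below the line: ¥1,600, ¥1,700, ¥2,100, ¥3,200, ¥3,400 (q = 5 of N = 10).
Normalized shortfalls: (4200−1600)/4200 = 0.6190; (4200−1700)/4200 = 0.5952; (4200−2100)/4200 = 0.5000; (4200−3200)/4200 = 0.2381; (4200−3400)/4200 = 0.1905.
Raised to α = 1.5: 0.48706; 0.45924; 0.35355; 0.11618; 0.08313.
Sum = 1.499163; FGT(1.5) = 1.499163 / 10 = 0.150.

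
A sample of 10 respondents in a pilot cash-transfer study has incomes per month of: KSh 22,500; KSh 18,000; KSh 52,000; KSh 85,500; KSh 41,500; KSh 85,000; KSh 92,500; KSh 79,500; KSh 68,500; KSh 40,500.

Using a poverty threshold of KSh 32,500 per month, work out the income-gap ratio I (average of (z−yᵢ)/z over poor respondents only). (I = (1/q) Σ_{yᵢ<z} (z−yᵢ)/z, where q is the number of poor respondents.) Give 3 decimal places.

Below z: KSh 18,000, KSh 22,500 (q = 2 of N = 10).
Relative gaps: 0.4462, 0.3077; sum = 0.753846.
The income-gap ratio divides by q (the poor only): 0.753846 / 2 = 0.377.

0.377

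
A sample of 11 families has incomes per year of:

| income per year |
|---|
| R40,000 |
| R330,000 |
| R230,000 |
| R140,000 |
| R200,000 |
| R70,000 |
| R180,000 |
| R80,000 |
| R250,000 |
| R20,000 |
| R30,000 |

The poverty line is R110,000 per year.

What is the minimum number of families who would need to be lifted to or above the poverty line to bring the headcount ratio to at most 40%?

Currently q = 5 of N = 11 are below the line (H = 0.455).
A headcount ratio of at most 40% allows at most ⌊0.40 × 11⌋ = 4 poor families.
So at least 5 − 4 = 1 must be lifted.

1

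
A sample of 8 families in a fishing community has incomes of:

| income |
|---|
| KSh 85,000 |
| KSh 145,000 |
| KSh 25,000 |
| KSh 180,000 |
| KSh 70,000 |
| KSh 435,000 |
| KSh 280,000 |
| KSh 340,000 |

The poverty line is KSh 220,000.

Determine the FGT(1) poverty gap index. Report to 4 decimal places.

Poor units: KSh 25,000, KSh 70,000, KSh 85,000, KSh 145,000, KSh 180,000 (q = 5 of N = 8).
Relative gaps: (220000−25000)/220000 = 0.8864; (220000−70000)/220000 = 0.6818; (220000−85000)/220000 = 0.6136; (220000−145000)/220000 = 0.3409; (220000−180000)/220000 = 0.1818.
Sum of shortfalls = 2.704545; P₁ averages over all N: 2.704545 / 8 = 0.3381.

0.3381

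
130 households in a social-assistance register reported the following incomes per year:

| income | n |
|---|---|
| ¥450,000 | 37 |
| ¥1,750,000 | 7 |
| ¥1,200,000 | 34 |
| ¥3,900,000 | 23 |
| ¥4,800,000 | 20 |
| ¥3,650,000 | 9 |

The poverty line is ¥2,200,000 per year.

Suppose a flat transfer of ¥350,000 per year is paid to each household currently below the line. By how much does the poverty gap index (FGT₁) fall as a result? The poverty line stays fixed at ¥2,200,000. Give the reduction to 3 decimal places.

0.095

Before: below the line — 37×¥450,000, 34×¥1,200,000, 7×¥1,750,000; poverty gap index (FGT₁) = 0.35629.
After the ¥350,000 transfer: below the line — 37×¥800,000, 34×¥1,550,000, 7×¥2,100,000; poverty gap index (FGT₁) = 0.26084.
Reduction = 0.35629 − 0.26084 = 0.095.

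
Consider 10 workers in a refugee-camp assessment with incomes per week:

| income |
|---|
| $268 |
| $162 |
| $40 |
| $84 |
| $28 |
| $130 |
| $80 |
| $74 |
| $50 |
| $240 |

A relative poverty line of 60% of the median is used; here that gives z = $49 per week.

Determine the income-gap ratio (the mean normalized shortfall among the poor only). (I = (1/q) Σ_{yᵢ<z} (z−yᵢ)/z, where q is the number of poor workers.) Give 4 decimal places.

0.3061

Below z: $28, $40 (q = 2 of N = 10).
Shortfall ratios (z−y)/z: 0.4286, 0.1837; sum = 0.612245.
The income-gap ratio divides by q (the poor only): 0.612245 / 2 = 0.3061.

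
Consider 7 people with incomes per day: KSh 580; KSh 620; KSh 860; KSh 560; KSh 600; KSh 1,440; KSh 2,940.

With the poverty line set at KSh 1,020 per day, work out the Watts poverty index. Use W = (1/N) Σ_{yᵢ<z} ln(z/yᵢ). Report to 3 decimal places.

Below the line: KSh 560, KSh 580, KSh 600, KSh 620, KSh 860 (q = 5 of N = 7).
Log gaps: ln(1020/560) = 0.5996; ln(1020/580) = 0.5645; ln(1020/600) = 0.5306; ln(1020/620) = 0.4978; ln(1020/860) = 0.1706.
W = 2.363243 / 7 = 0.338.

0.338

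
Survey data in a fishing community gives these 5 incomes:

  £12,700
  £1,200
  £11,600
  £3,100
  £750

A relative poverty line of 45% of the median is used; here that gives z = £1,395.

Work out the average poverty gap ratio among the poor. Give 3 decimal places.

Poor units: £750, £1,200 (q = 2 of N = 5).
Relative gaps: 0.4624, 0.1398; sum = 0.602151.
I averages over the q = 2 poor units only: 0.602151 / 2 = 0.301.

0.301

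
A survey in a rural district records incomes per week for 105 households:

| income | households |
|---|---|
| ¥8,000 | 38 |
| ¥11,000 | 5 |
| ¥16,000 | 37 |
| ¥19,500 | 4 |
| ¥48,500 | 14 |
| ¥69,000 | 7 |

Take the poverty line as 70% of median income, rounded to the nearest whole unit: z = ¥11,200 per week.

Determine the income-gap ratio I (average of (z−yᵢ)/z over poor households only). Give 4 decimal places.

Incomes under z: 38×¥8,000, 5×¥11,000 (q = 43 of N = 105).
Relative gaps: 0.2857 (×38), 0.0179 (×5); sum = 10.946429.
I averages over the q = 43 poor units only: 10.946429 / 43 = 0.2546.

0.2546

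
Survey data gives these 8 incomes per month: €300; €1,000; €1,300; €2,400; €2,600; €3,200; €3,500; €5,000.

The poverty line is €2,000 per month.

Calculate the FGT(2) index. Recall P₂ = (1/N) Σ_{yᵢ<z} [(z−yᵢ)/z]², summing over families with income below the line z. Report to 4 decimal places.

0.1369

Incomes under z: €300, €1,000, €1,300 (q = 3 of N = 8).
Shortfall ratios: (2000−300)/2000 = 0.8500; (2000−1000)/2000 = 0.5000; (2000−1300)/2000 = 0.3500.
Squared: 0.7225; 0.2500; 0.1225.
Sum = 1.095000; P₂ = 1.095000 / 8 = 0.1369.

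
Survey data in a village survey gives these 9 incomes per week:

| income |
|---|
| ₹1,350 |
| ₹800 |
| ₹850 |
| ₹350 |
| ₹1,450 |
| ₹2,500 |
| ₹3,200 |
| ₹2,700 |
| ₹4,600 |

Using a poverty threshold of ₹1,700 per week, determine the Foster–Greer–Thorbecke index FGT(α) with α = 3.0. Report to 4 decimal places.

0.0873

Poor units: ₹350, ₹800, ₹850, ₹1,350, ₹1,450 (q = 5 of N = 9).
Gap ratios (z−y)/z: (1700−350)/1700 = 0.7941; (1700−800)/1700 = 0.5294; (1700−850)/1700 = 0.5000; (1700−1350)/1700 = 0.2059; (1700−1450)/1700 = 0.1471.
Raised to α = 3.0: 0.50079; 0.14838; 0.12500; 0.00873; 0.00318.
Sum = 0.786078; FGT(3.0) = 0.786078 / 9 = 0.0873.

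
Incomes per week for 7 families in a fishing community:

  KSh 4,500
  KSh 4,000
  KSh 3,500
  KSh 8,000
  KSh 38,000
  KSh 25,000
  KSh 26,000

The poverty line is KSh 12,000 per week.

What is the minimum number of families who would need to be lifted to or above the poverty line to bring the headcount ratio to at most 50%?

1

Currently q = 4 of N = 7 are below the line (H = 0.571).
A headcount ratio of at most 50% allows at most ⌊0.50 × 7⌋ = 3 poor families.
So at least 4 − 3 = 1 must be lifted.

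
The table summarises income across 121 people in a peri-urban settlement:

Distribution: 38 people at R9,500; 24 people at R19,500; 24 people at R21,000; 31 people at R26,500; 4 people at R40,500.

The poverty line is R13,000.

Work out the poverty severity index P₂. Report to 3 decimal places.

Below z: 38×R9,500 (q = 38 of N = 121).
Normalized shortfalls: (13000−9500)/13000 = 0.2692 (×38).
Squared: 0.0725 (×38).
Sum = 2.754438; P₂ = 2.754438 / 121 = 0.023.

0.023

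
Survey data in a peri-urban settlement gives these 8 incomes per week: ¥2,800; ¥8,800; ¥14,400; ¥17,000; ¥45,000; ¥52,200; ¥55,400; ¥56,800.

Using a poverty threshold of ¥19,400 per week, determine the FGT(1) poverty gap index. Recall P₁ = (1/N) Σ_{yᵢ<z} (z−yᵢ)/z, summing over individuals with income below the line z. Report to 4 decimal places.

Below z: ¥2,800, ¥8,800, ¥14,400, ¥17,000 (q = 4 of N = 8).
Relative gaps: (19400−2800)/19400 = 0.8557; (19400−8800)/19400 = 0.5464; (19400−14400)/19400 = 0.2577; (19400−17000)/19400 = 0.1237.
Sum of shortfalls = 1.783505; P₁ averages over all N: 1.783505 / 8 = 0.2229.

0.2229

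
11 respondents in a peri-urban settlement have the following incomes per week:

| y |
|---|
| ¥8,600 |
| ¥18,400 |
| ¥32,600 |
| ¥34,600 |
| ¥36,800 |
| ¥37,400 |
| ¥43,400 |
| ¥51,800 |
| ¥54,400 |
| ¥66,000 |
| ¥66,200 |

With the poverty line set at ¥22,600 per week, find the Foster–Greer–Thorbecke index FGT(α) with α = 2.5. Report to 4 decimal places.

Poor units: ¥8,600, ¥18,400 (q = 2 of N = 11).
Normalized shortfalls: (22600−8600)/22600 = 0.6195; (22600−18400)/22600 = 0.1858.
Raised to α = 2.5: 0.30203; 0.01489.
Sum = 0.316918; FGT(2.5) = 0.316918 / 11 = 0.0288.

0.0288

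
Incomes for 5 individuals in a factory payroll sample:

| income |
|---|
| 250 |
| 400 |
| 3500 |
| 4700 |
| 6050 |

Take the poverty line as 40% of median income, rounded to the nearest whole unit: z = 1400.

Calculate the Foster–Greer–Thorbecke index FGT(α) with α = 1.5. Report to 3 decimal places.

Poor units: 250, 400 (q = 2 of N = 5).
Gap ratios (z−y)/z: (1400−250)/1400 = 0.8214; (1400−400)/1400 = 0.7143.
Raised to α = 1.5: 0.74448; 0.60368.
Sum = 1.348164; FGT(1.5) = 1.348164 / 5 = 0.270.

0.270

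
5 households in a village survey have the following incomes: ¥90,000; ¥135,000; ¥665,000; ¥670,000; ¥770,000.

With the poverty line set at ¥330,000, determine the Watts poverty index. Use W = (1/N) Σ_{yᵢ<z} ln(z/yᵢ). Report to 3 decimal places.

Below the line: ¥90,000, ¥135,000 (q = 2 of N = 5).
Log shortfalls: ln(330000/90000) = 1.2993; ln(330000/135000) = 0.8938.
W = 2.193101 / 5 = 0.439.

0.439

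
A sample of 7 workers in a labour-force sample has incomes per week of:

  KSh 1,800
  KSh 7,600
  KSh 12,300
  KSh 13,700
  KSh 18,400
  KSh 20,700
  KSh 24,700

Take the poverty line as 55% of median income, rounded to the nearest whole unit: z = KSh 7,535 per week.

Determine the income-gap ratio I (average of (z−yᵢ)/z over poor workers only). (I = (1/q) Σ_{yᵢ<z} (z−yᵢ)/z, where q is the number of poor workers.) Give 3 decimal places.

Below z: KSh 1,800 (q = 1 of N = 7).
Relative gaps: 0.7611; sum = 0.761115.
I averages over the q = 1 poor units only: 0.761115 / 1 = 0.761.

0.761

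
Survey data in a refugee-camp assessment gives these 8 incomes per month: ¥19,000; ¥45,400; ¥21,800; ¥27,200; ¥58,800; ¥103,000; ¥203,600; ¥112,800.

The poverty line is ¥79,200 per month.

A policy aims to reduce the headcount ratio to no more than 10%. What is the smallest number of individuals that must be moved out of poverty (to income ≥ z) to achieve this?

5

5 of the 8 individuals are poor, so H = 5/8 = 0.625.
A headcount ratio of at most 10% allows at most ⌊0.10 × 8⌋ = 0 poor individuals.
So at least 5 − 0 = 5 must be lifted.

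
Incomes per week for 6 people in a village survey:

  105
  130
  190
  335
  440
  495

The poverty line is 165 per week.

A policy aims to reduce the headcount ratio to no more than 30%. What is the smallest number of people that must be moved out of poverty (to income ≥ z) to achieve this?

1

Currently q = 2 of N = 6 are below the line (H = 0.333).
A headcount ratio of at most 30% allows at most ⌊0.30 × 6⌋ = 1 poor people.
So at least 2 − 1 = 1 must be lifted.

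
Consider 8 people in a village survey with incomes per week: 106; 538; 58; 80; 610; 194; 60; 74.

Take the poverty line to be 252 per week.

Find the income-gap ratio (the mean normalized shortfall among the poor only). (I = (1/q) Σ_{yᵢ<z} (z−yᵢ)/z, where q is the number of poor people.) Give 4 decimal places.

Poor units: 58, 60, 74, 80, 106, 194 (q = 6 of N = 8).
Shortfall ratios (z−y)/z: 0.7698, 0.7619, 0.7063, 0.6825, 0.5794, 0.2302; sum = 3.730159.
I averages over the q = 6 poor units only: 3.730159 / 6 = 0.6217.

0.6217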